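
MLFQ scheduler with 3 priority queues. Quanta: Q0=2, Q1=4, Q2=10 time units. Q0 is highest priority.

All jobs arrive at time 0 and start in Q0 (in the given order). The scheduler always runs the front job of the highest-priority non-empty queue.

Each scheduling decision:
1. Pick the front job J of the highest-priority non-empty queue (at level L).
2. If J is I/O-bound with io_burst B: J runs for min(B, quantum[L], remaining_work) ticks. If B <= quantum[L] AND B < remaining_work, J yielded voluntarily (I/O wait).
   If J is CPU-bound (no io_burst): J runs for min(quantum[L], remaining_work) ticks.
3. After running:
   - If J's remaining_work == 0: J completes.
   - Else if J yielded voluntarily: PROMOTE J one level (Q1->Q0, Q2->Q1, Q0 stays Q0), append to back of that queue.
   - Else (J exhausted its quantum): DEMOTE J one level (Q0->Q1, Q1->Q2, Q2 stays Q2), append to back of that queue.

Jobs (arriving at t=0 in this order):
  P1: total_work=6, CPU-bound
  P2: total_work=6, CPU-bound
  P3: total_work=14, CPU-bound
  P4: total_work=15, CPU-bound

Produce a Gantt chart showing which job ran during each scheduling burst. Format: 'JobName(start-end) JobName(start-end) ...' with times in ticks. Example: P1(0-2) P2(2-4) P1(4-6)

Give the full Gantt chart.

Answer: P1(0-2) P2(2-4) P3(4-6) P4(6-8) P1(8-12) P2(12-16) P3(16-20) P4(20-24) P3(24-32) P4(32-41)

Derivation:
t=0-2: P1@Q0 runs 2, rem=4, quantum used, demote→Q1. Q0=[P2,P3,P4] Q1=[P1] Q2=[]
t=2-4: P2@Q0 runs 2, rem=4, quantum used, demote→Q1. Q0=[P3,P4] Q1=[P1,P2] Q2=[]
t=4-6: P3@Q0 runs 2, rem=12, quantum used, demote→Q1. Q0=[P4] Q1=[P1,P2,P3] Q2=[]
t=6-8: P4@Q0 runs 2, rem=13, quantum used, demote→Q1. Q0=[] Q1=[P1,P2,P3,P4] Q2=[]
t=8-12: P1@Q1 runs 4, rem=0, completes. Q0=[] Q1=[P2,P3,P4] Q2=[]
t=12-16: P2@Q1 runs 4, rem=0, completes. Q0=[] Q1=[P3,P4] Q2=[]
t=16-20: P3@Q1 runs 4, rem=8, quantum used, demote→Q2. Q0=[] Q1=[P4] Q2=[P3]
t=20-24: P4@Q1 runs 4, rem=9, quantum used, demote→Q2. Q0=[] Q1=[] Q2=[P3,P4]
t=24-32: P3@Q2 runs 8, rem=0, completes. Q0=[] Q1=[] Q2=[P4]
t=32-41: P4@Q2 runs 9, rem=0, completes. Q0=[] Q1=[] Q2=[]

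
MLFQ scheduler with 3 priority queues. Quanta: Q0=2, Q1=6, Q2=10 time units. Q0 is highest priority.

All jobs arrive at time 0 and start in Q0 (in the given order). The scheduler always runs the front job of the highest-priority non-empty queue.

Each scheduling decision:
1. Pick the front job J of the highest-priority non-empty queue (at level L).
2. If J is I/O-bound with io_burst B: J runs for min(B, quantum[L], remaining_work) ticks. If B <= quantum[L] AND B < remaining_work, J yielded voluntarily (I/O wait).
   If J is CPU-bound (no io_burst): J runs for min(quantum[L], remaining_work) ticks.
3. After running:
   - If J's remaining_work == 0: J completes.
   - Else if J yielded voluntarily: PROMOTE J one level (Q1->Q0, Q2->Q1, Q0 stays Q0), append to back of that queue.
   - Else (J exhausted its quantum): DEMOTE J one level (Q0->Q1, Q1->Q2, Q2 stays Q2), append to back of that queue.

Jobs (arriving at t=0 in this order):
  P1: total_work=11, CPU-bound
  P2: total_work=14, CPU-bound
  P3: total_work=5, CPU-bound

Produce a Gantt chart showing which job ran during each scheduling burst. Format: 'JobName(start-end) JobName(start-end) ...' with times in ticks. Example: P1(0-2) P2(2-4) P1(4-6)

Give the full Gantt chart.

t=0-2: P1@Q0 runs 2, rem=9, quantum used, demote→Q1. Q0=[P2,P3] Q1=[P1] Q2=[]
t=2-4: P2@Q0 runs 2, rem=12, quantum used, demote→Q1. Q0=[P3] Q1=[P1,P2] Q2=[]
t=4-6: P3@Q0 runs 2, rem=3, quantum used, demote→Q1. Q0=[] Q1=[P1,P2,P3] Q2=[]
t=6-12: P1@Q1 runs 6, rem=3, quantum used, demote→Q2. Q0=[] Q1=[P2,P3] Q2=[P1]
t=12-18: P2@Q1 runs 6, rem=6, quantum used, demote→Q2. Q0=[] Q1=[P3] Q2=[P1,P2]
t=18-21: P3@Q1 runs 3, rem=0, completes. Q0=[] Q1=[] Q2=[P1,P2]
t=21-24: P1@Q2 runs 3, rem=0, completes. Q0=[] Q1=[] Q2=[P2]
t=24-30: P2@Q2 runs 6, rem=0, completes. Q0=[] Q1=[] Q2=[]

Answer: P1(0-2) P2(2-4) P3(4-6) P1(6-12) P2(12-18) P3(18-21) P1(21-24) P2(24-30)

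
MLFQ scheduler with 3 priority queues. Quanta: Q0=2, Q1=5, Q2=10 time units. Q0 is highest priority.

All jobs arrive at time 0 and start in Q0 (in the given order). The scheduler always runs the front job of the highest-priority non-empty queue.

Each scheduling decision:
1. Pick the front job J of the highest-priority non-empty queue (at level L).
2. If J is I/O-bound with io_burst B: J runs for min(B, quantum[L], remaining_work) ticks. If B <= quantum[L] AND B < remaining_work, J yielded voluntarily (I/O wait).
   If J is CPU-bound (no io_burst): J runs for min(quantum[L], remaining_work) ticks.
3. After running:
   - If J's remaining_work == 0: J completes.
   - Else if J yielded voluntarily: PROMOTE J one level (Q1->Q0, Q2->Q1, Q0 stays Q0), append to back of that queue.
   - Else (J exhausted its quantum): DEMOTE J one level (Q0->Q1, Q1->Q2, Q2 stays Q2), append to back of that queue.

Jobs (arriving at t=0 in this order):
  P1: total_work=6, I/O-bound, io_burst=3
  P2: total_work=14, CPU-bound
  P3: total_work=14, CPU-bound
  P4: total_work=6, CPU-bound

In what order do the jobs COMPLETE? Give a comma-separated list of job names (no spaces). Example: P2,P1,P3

t=0-2: P1@Q0 runs 2, rem=4, quantum used, demote→Q1. Q0=[P2,P3,P4] Q1=[P1] Q2=[]
t=2-4: P2@Q0 runs 2, rem=12, quantum used, demote→Q1. Q0=[P3,P4] Q1=[P1,P2] Q2=[]
t=4-6: P3@Q0 runs 2, rem=12, quantum used, demote→Q1. Q0=[P4] Q1=[P1,P2,P3] Q2=[]
t=6-8: P4@Q0 runs 2, rem=4, quantum used, demote→Q1. Q0=[] Q1=[P1,P2,P3,P4] Q2=[]
t=8-11: P1@Q1 runs 3, rem=1, I/O yield, promote→Q0. Q0=[P1] Q1=[P2,P3,P4] Q2=[]
t=11-12: P1@Q0 runs 1, rem=0, completes. Q0=[] Q1=[P2,P3,P4] Q2=[]
t=12-17: P2@Q1 runs 5, rem=7, quantum used, demote→Q2. Q0=[] Q1=[P3,P4] Q2=[P2]
t=17-22: P3@Q1 runs 5, rem=7, quantum used, demote→Q2. Q0=[] Q1=[P4] Q2=[P2,P3]
t=22-26: P4@Q1 runs 4, rem=0, completes. Q0=[] Q1=[] Q2=[P2,P3]
t=26-33: P2@Q2 runs 7, rem=0, completes. Q0=[] Q1=[] Q2=[P3]
t=33-40: P3@Q2 runs 7, rem=0, completes. Q0=[] Q1=[] Q2=[]

Answer: P1,P4,P2,P3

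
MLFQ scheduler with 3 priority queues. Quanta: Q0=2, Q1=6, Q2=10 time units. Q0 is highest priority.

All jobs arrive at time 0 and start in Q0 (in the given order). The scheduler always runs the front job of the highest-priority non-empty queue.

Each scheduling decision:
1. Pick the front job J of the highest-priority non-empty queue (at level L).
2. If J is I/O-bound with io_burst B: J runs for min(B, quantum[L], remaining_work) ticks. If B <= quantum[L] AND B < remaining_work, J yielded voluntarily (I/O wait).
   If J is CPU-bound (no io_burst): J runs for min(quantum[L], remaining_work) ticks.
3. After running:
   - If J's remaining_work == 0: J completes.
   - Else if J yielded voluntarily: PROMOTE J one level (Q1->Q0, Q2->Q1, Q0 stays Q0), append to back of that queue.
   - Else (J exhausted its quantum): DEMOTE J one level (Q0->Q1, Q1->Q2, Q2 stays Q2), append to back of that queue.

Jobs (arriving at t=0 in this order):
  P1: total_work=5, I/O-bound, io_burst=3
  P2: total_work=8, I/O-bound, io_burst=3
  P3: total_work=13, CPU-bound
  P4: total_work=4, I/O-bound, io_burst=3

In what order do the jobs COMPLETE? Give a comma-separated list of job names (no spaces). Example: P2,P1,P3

Answer: P1,P4,P2,P3

Derivation:
t=0-2: P1@Q0 runs 2, rem=3, quantum used, demote→Q1. Q0=[P2,P3,P4] Q1=[P1] Q2=[]
t=2-4: P2@Q0 runs 2, rem=6, quantum used, demote→Q1. Q0=[P3,P4] Q1=[P1,P2] Q2=[]
t=4-6: P3@Q0 runs 2, rem=11, quantum used, demote→Q1. Q0=[P4] Q1=[P1,P2,P3] Q2=[]
t=6-8: P4@Q0 runs 2, rem=2, quantum used, demote→Q1. Q0=[] Q1=[P1,P2,P3,P4] Q2=[]
t=8-11: P1@Q1 runs 3, rem=0, completes. Q0=[] Q1=[P2,P3,P4] Q2=[]
t=11-14: P2@Q1 runs 3, rem=3, I/O yield, promote→Q0. Q0=[P2] Q1=[P3,P4] Q2=[]
t=14-16: P2@Q0 runs 2, rem=1, quantum used, demote→Q1. Q0=[] Q1=[P3,P4,P2] Q2=[]
t=16-22: P3@Q1 runs 6, rem=5, quantum used, demote→Q2. Q0=[] Q1=[P4,P2] Q2=[P3]
t=22-24: P4@Q1 runs 2, rem=0, completes. Q0=[] Q1=[P2] Q2=[P3]
t=24-25: P2@Q1 runs 1, rem=0, completes. Q0=[] Q1=[] Q2=[P3]
t=25-30: P3@Q2 runs 5, rem=0, completes. Q0=[] Q1=[] Q2=[]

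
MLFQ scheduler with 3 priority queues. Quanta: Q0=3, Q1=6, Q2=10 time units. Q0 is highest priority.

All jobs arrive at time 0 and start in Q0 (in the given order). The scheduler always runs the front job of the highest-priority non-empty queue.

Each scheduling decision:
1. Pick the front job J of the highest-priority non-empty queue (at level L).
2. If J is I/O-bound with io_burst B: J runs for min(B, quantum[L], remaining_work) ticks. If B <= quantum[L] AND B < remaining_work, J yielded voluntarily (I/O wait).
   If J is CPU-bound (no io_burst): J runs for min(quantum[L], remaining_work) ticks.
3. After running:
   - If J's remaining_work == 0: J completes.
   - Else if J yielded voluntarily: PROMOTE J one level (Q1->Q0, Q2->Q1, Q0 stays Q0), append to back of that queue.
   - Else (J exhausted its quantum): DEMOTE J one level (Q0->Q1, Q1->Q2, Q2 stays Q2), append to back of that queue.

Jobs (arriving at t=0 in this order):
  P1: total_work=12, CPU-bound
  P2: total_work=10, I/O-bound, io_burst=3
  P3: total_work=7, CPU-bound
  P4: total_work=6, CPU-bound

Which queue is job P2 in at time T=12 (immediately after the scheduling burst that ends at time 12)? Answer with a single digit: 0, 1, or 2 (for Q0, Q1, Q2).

Answer: 0

Derivation:
t=0-3: P1@Q0 runs 3, rem=9, quantum used, demote→Q1. Q0=[P2,P3,P4] Q1=[P1] Q2=[]
t=3-6: P2@Q0 runs 3, rem=7, I/O yield, promote→Q0. Q0=[P3,P4,P2] Q1=[P1] Q2=[]
t=6-9: P3@Q0 runs 3, rem=4, quantum used, demote→Q1. Q0=[P4,P2] Q1=[P1,P3] Q2=[]
t=9-12: P4@Q0 runs 3, rem=3, quantum used, demote→Q1. Q0=[P2] Q1=[P1,P3,P4] Q2=[]
t=12-15: P2@Q0 runs 3, rem=4, I/O yield, promote→Q0. Q0=[P2] Q1=[P1,P3,P4] Q2=[]
t=15-18: P2@Q0 runs 3, rem=1, I/O yield, promote→Q0. Q0=[P2] Q1=[P1,P3,P4] Q2=[]
t=18-19: P2@Q0 runs 1, rem=0, completes. Q0=[] Q1=[P1,P3,P4] Q2=[]
t=19-25: P1@Q1 runs 6, rem=3, quantum used, demote→Q2. Q0=[] Q1=[P3,P4] Q2=[P1]
t=25-29: P3@Q1 runs 4, rem=0, completes. Q0=[] Q1=[P4] Q2=[P1]
t=29-32: P4@Q1 runs 3, rem=0, completes. Q0=[] Q1=[] Q2=[P1]
t=32-35: P1@Q2 runs 3, rem=0, completes. Q0=[] Q1=[] Q2=[]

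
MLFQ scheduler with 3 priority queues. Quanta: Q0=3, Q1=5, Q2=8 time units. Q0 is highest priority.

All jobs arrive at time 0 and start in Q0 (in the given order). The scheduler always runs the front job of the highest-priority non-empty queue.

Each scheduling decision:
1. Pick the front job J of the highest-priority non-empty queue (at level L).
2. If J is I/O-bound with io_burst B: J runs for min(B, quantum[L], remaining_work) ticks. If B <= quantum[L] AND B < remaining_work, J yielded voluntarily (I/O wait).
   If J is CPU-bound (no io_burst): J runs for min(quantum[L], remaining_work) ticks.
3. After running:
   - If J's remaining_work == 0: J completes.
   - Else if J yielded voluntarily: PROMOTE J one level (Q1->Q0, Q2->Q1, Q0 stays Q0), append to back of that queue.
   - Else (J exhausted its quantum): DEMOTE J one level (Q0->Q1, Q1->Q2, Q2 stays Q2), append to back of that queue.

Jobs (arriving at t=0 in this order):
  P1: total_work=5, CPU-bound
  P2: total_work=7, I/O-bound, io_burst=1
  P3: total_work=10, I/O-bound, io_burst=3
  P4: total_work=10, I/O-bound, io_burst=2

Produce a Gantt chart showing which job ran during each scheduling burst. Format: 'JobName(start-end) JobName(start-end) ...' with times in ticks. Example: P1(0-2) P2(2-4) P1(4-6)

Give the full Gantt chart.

t=0-3: P1@Q0 runs 3, rem=2, quantum used, demote→Q1. Q0=[P2,P3,P4] Q1=[P1] Q2=[]
t=3-4: P2@Q0 runs 1, rem=6, I/O yield, promote→Q0. Q0=[P3,P4,P2] Q1=[P1] Q2=[]
t=4-7: P3@Q0 runs 3, rem=7, I/O yield, promote→Q0. Q0=[P4,P2,P3] Q1=[P1] Q2=[]
t=7-9: P4@Q0 runs 2, rem=8, I/O yield, promote→Q0. Q0=[P2,P3,P4] Q1=[P1] Q2=[]
t=9-10: P2@Q0 runs 1, rem=5, I/O yield, promote→Q0. Q0=[P3,P4,P2] Q1=[P1] Q2=[]
t=10-13: P3@Q0 runs 3, rem=4, I/O yield, promote→Q0. Q0=[P4,P2,P3] Q1=[P1] Q2=[]
t=13-15: P4@Q0 runs 2, rem=6, I/O yield, promote→Q0. Q0=[P2,P3,P4] Q1=[P1] Q2=[]
t=15-16: P2@Q0 runs 1, rem=4, I/O yield, promote→Q0. Q0=[P3,P4,P2] Q1=[P1] Q2=[]
t=16-19: P3@Q0 runs 3, rem=1, I/O yield, promote→Q0. Q0=[P4,P2,P3] Q1=[P1] Q2=[]
t=19-21: P4@Q0 runs 2, rem=4, I/O yield, promote→Q0. Q0=[P2,P3,P4] Q1=[P1] Q2=[]
t=21-22: P2@Q0 runs 1, rem=3, I/O yield, promote→Q0. Q0=[P3,P4,P2] Q1=[P1] Q2=[]
t=22-23: P3@Q0 runs 1, rem=0, completes. Q0=[P4,P2] Q1=[P1] Q2=[]
t=23-25: P4@Q0 runs 2, rem=2, I/O yield, promote→Q0. Q0=[P2,P4] Q1=[P1] Q2=[]
t=25-26: P2@Q0 runs 1, rem=2, I/O yield, promote→Q0. Q0=[P4,P2] Q1=[P1] Q2=[]
t=26-28: P4@Q0 runs 2, rem=0, completes. Q0=[P2] Q1=[P1] Q2=[]
t=28-29: P2@Q0 runs 1, rem=1, I/O yield, promote→Q0. Q0=[P2] Q1=[P1] Q2=[]
t=29-30: P2@Q0 runs 1, rem=0, completes. Q0=[] Q1=[P1] Q2=[]
t=30-32: P1@Q1 runs 2, rem=0, completes. Q0=[] Q1=[] Q2=[]

Answer: P1(0-3) P2(3-4) P3(4-7) P4(7-9) P2(9-10) P3(10-13) P4(13-15) P2(15-16) P3(16-19) P4(19-21) P2(21-22) P3(22-23) P4(23-25) P2(25-26) P4(26-28) P2(28-29) P2(29-30) P1(30-32)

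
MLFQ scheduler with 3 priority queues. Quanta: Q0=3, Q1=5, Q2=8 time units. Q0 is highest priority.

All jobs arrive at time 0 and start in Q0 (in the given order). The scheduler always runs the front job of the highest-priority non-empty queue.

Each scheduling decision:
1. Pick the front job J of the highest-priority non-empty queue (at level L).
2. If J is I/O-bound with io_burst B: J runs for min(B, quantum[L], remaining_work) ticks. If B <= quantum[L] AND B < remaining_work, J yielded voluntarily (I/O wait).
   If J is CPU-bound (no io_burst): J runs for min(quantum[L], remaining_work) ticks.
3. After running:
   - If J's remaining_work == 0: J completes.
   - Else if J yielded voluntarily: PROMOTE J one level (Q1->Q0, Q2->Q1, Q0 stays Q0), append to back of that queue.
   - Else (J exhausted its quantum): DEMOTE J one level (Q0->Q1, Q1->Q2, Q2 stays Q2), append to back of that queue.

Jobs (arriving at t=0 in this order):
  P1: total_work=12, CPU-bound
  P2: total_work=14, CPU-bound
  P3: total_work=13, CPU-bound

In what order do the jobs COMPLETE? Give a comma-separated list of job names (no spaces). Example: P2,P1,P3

t=0-3: P1@Q0 runs 3, rem=9, quantum used, demote→Q1. Q0=[P2,P3] Q1=[P1] Q2=[]
t=3-6: P2@Q0 runs 3, rem=11, quantum used, demote→Q1. Q0=[P3] Q1=[P1,P2] Q2=[]
t=6-9: P3@Q0 runs 3, rem=10, quantum used, demote→Q1. Q0=[] Q1=[P1,P2,P3] Q2=[]
t=9-14: P1@Q1 runs 5, rem=4, quantum used, demote→Q2. Q0=[] Q1=[P2,P3] Q2=[P1]
t=14-19: P2@Q1 runs 5, rem=6, quantum used, demote→Q2. Q0=[] Q1=[P3] Q2=[P1,P2]
t=19-24: P3@Q1 runs 5, rem=5, quantum used, demote→Q2. Q0=[] Q1=[] Q2=[P1,P2,P3]
t=24-28: P1@Q2 runs 4, rem=0, completes. Q0=[] Q1=[] Q2=[P2,P3]
t=28-34: P2@Q2 runs 6, rem=0, completes. Q0=[] Q1=[] Q2=[P3]
t=34-39: P3@Q2 runs 5, rem=0, completes. Q0=[] Q1=[] Q2=[]

Answer: P1,P2,P3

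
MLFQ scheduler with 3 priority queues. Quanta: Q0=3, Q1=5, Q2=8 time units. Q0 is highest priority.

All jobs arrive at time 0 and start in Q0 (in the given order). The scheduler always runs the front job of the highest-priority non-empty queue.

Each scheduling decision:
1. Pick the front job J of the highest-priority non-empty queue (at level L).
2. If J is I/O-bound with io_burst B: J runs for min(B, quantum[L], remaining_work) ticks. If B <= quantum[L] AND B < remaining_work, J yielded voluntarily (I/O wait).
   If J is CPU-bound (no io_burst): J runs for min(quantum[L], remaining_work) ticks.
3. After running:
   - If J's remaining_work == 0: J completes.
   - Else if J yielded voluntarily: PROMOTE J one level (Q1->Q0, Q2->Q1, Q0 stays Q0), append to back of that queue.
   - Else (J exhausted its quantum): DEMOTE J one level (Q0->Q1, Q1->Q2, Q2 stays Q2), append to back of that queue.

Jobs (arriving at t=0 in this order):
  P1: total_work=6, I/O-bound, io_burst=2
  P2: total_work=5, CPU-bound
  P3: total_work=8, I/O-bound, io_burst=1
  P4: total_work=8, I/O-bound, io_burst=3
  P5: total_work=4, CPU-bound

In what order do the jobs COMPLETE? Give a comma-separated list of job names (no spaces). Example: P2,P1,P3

t=0-2: P1@Q0 runs 2, rem=4, I/O yield, promote→Q0. Q0=[P2,P3,P4,P5,P1] Q1=[] Q2=[]
t=2-5: P2@Q0 runs 3, rem=2, quantum used, demote→Q1. Q0=[P3,P4,P5,P1] Q1=[P2] Q2=[]
t=5-6: P3@Q0 runs 1, rem=7, I/O yield, promote→Q0. Q0=[P4,P5,P1,P3] Q1=[P2] Q2=[]
t=6-9: P4@Q0 runs 3, rem=5, I/O yield, promote→Q0. Q0=[P5,P1,P3,P4] Q1=[P2] Q2=[]
t=9-12: P5@Q0 runs 3, rem=1, quantum used, demote→Q1. Q0=[P1,P3,P4] Q1=[P2,P5] Q2=[]
t=12-14: P1@Q0 runs 2, rem=2, I/O yield, promote→Q0. Q0=[P3,P4,P1] Q1=[P2,P5] Q2=[]
t=14-15: P3@Q0 runs 1, rem=6, I/O yield, promote→Q0. Q0=[P4,P1,P3] Q1=[P2,P5] Q2=[]
t=15-18: P4@Q0 runs 3, rem=2, I/O yield, promote→Q0. Q0=[P1,P3,P4] Q1=[P2,P5] Q2=[]
t=18-20: P1@Q0 runs 2, rem=0, completes. Q0=[P3,P4] Q1=[P2,P5] Q2=[]
t=20-21: P3@Q0 runs 1, rem=5, I/O yield, promote→Q0. Q0=[P4,P3] Q1=[P2,P5] Q2=[]
t=21-23: P4@Q0 runs 2, rem=0, completes. Q0=[P3] Q1=[P2,P5] Q2=[]
t=23-24: P3@Q0 runs 1, rem=4, I/O yield, promote→Q0. Q0=[P3] Q1=[P2,P5] Q2=[]
t=24-25: P3@Q0 runs 1, rem=3, I/O yield, promote→Q0. Q0=[P3] Q1=[P2,P5] Q2=[]
t=25-26: P3@Q0 runs 1, rem=2, I/O yield, promote→Q0. Q0=[P3] Q1=[P2,P5] Q2=[]
t=26-27: P3@Q0 runs 1, rem=1, I/O yield, promote→Q0. Q0=[P3] Q1=[P2,P5] Q2=[]
t=27-28: P3@Q0 runs 1, rem=0, completes. Q0=[] Q1=[P2,P5] Q2=[]
t=28-30: P2@Q1 runs 2, rem=0, completes. Q0=[] Q1=[P5] Q2=[]
t=30-31: P5@Q1 runs 1, rem=0, completes. Q0=[] Q1=[] Q2=[]

Answer: P1,P4,P3,P2,P5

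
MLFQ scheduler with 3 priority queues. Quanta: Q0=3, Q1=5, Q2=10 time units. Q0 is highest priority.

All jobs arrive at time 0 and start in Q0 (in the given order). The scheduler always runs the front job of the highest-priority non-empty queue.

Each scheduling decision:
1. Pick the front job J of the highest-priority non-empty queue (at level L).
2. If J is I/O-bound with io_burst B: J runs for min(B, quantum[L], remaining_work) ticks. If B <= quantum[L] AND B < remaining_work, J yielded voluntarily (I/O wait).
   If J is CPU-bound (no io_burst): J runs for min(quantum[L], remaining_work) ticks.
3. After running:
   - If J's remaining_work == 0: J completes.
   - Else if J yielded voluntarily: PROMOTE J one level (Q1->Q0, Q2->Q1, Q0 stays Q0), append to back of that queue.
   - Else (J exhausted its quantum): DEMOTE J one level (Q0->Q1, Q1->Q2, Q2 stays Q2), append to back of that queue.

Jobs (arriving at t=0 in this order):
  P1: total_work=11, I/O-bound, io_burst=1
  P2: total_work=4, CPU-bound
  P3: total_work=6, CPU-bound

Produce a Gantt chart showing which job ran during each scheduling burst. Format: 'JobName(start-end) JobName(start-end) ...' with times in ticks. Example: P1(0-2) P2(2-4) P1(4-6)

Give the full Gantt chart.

t=0-1: P1@Q0 runs 1, rem=10, I/O yield, promote→Q0. Q0=[P2,P3,P1] Q1=[] Q2=[]
t=1-4: P2@Q0 runs 3, rem=1, quantum used, demote→Q1. Q0=[P3,P1] Q1=[P2] Q2=[]
t=4-7: P3@Q0 runs 3, rem=3, quantum used, demote→Q1. Q0=[P1] Q1=[P2,P3] Q2=[]
t=7-8: P1@Q0 runs 1, rem=9, I/O yield, promote→Q0. Q0=[P1] Q1=[P2,P3] Q2=[]
t=8-9: P1@Q0 runs 1, rem=8, I/O yield, promote→Q0. Q0=[P1] Q1=[P2,P3] Q2=[]
t=9-10: P1@Q0 runs 1, rem=7, I/O yield, promote→Q0. Q0=[P1] Q1=[P2,P3] Q2=[]
t=10-11: P1@Q0 runs 1, rem=6, I/O yield, promote→Q0. Q0=[P1] Q1=[P2,P3] Q2=[]
t=11-12: P1@Q0 runs 1, rem=5, I/O yield, promote→Q0. Q0=[P1] Q1=[P2,P3] Q2=[]
t=12-13: P1@Q0 runs 1, rem=4, I/O yield, promote→Q0. Q0=[P1] Q1=[P2,P3] Q2=[]
t=13-14: P1@Q0 runs 1, rem=3, I/O yield, promote→Q0. Q0=[P1] Q1=[P2,P3] Q2=[]
t=14-15: P1@Q0 runs 1, rem=2, I/O yield, promote→Q0. Q0=[P1] Q1=[P2,P3] Q2=[]
t=15-16: P1@Q0 runs 1, rem=1, I/O yield, promote→Q0. Q0=[P1] Q1=[P2,P3] Q2=[]
t=16-17: P1@Q0 runs 1, rem=0, completes. Q0=[] Q1=[P2,P3] Q2=[]
t=17-18: P2@Q1 runs 1, rem=0, completes. Q0=[] Q1=[P3] Q2=[]
t=18-21: P3@Q1 runs 3, rem=0, completes. Q0=[] Q1=[] Q2=[]

Answer: P1(0-1) P2(1-4) P3(4-7) P1(7-8) P1(8-9) P1(9-10) P1(10-11) P1(11-12) P1(12-13) P1(13-14) P1(14-15) P1(15-16) P1(16-17) P2(17-18) P3(18-21)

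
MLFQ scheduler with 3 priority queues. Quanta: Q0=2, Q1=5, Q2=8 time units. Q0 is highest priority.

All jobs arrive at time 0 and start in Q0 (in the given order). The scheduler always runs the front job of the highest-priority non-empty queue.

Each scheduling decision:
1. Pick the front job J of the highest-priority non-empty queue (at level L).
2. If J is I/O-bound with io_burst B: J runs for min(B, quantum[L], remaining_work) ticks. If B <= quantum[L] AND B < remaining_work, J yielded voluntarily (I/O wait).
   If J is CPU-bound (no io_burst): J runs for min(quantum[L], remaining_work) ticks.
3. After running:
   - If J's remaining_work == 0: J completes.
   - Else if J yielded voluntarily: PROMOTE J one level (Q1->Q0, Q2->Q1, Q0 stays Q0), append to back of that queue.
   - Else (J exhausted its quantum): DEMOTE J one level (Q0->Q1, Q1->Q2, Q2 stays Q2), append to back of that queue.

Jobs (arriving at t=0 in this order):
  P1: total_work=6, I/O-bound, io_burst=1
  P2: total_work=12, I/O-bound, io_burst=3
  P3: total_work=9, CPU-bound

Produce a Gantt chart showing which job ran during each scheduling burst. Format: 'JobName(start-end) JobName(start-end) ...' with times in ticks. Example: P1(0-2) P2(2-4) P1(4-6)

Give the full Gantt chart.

Answer: P1(0-1) P2(1-3) P3(3-5) P1(5-6) P1(6-7) P1(7-8) P1(8-9) P1(9-10) P2(10-13) P2(13-15) P3(15-20) P2(20-23) P2(23-25) P3(25-27)

Derivation:
t=0-1: P1@Q0 runs 1, rem=5, I/O yield, promote→Q0. Q0=[P2,P3,P1] Q1=[] Q2=[]
t=1-3: P2@Q0 runs 2, rem=10, quantum used, demote→Q1. Q0=[P3,P1] Q1=[P2] Q2=[]
t=3-5: P3@Q0 runs 2, rem=7, quantum used, demote→Q1. Q0=[P1] Q1=[P2,P3] Q2=[]
t=5-6: P1@Q0 runs 1, rem=4, I/O yield, promote→Q0. Q0=[P1] Q1=[P2,P3] Q2=[]
t=6-7: P1@Q0 runs 1, rem=3, I/O yield, promote→Q0. Q0=[P1] Q1=[P2,P3] Q2=[]
t=7-8: P1@Q0 runs 1, rem=2, I/O yield, promote→Q0. Q0=[P1] Q1=[P2,P3] Q2=[]
t=8-9: P1@Q0 runs 1, rem=1, I/O yield, promote→Q0. Q0=[P1] Q1=[P2,P3] Q2=[]
t=9-10: P1@Q0 runs 1, rem=0, completes. Q0=[] Q1=[P2,P3] Q2=[]
t=10-13: P2@Q1 runs 3, rem=7, I/O yield, promote→Q0. Q0=[P2] Q1=[P3] Q2=[]
t=13-15: P2@Q0 runs 2, rem=5, quantum used, demote→Q1. Q0=[] Q1=[P3,P2] Q2=[]
t=15-20: P3@Q1 runs 5, rem=2, quantum used, demote→Q2. Q0=[] Q1=[P2] Q2=[P3]
t=20-23: P2@Q1 runs 3, rem=2, I/O yield, promote→Q0. Q0=[P2] Q1=[] Q2=[P3]
t=23-25: P2@Q0 runs 2, rem=0, completes. Q0=[] Q1=[] Q2=[P3]
t=25-27: P3@Q2 runs 2, rem=0, completes. Q0=[] Q1=[] Q2=[]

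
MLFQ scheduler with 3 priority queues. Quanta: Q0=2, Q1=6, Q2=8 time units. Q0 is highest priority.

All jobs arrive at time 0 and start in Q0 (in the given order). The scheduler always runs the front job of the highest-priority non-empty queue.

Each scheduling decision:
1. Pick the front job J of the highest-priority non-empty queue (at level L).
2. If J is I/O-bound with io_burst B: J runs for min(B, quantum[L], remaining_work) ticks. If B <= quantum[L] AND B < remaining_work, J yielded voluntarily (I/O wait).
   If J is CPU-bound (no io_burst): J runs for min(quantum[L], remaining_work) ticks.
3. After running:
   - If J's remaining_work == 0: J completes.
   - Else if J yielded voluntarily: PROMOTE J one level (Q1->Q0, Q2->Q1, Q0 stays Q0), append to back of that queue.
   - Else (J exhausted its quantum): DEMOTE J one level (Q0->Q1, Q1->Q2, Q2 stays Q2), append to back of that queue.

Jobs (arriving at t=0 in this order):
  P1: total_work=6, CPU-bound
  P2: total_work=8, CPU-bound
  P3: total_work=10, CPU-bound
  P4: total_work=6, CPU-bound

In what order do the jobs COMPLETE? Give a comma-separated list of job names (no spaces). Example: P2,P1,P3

t=0-2: P1@Q0 runs 2, rem=4, quantum used, demote→Q1. Q0=[P2,P3,P4] Q1=[P1] Q2=[]
t=2-4: P2@Q0 runs 2, rem=6, quantum used, demote→Q1. Q0=[P3,P4] Q1=[P1,P2] Q2=[]
t=4-6: P3@Q0 runs 2, rem=8, quantum used, demote→Q1. Q0=[P4] Q1=[P1,P2,P3] Q2=[]
t=6-8: P4@Q0 runs 2, rem=4, quantum used, demote→Q1. Q0=[] Q1=[P1,P2,P3,P4] Q2=[]
t=8-12: P1@Q1 runs 4, rem=0, completes. Q0=[] Q1=[P2,P3,P4] Q2=[]
t=12-18: P2@Q1 runs 6, rem=0, completes. Q0=[] Q1=[P3,P4] Q2=[]
t=18-24: P3@Q1 runs 6, rem=2, quantum used, demote→Q2. Q0=[] Q1=[P4] Q2=[P3]
t=24-28: P4@Q1 runs 4, rem=0, completes. Q0=[] Q1=[] Q2=[P3]
t=28-30: P3@Q2 runs 2, rem=0, completes. Q0=[] Q1=[] Q2=[]

Answer: P1,P2,P4,P3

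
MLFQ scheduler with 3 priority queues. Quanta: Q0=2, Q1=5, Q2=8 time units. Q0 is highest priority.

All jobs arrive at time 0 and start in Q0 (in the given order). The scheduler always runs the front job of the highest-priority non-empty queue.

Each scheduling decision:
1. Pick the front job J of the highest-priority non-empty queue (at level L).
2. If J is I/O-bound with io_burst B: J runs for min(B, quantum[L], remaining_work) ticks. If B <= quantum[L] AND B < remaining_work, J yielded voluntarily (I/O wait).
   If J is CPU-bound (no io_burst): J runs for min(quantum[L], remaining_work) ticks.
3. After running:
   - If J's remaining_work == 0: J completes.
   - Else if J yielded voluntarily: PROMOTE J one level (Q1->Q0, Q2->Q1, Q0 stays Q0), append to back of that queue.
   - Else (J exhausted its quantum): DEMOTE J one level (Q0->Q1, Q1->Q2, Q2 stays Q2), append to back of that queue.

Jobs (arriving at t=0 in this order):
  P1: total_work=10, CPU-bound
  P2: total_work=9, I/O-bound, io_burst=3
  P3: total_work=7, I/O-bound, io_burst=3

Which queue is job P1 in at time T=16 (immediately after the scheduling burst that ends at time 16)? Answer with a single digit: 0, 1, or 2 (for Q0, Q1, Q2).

t=0-2: P1@Q0 runs 2, rem=8, quantum used, demote→Q1. Q0=[P2,P3] Q1=[P1] Q2=[]
t=2-4: P2@Q0 runs 2, rem=7, quantum used, demote→Q1. Q0=[P3] Q1=[P1,P2] Q2=[]
t=4-6: P3@Q0 runs 2, rem=5, quantum used, demote→Q1. Q0=[] Q1=[P1,P2,P3] Q2=[]
t=6-11: P1@Q1 runs 5, rem=3, quantum used, demote→Q2. Q0=[] Q1=[P2,P3] Q2=[P1]
t=11-14: P2@Q1 runs 3, rem=4, I/O yield, promote→Q0. Q0=[P2] Q1=[P3] Q2=[P1]
t=14-16: P2@Q0 runs 2, rem=2, quantum used, demote→Q1. Q0=[] Q1=[P3,P2] Q2=[P1]
t=16-19: P3@Q1 runs 3, rem=2, I/O yield, promote→Q0. Q0=[P3] Q1=[P2] Q2=[P1]
t=19-21: P3@Q0 runs 2, rem=0, completes. Q0=[] Q1=[P2] Q2=[P1]
t=21-23: P2@Q1 runs 2, rem=0, completes. Q0=[] Q1=[] Q2=[P1]
t=23-26: P1@Q2 runs 3, rem=0, completes. Q0=[] Q1=[] Q2=[]

Answer: 2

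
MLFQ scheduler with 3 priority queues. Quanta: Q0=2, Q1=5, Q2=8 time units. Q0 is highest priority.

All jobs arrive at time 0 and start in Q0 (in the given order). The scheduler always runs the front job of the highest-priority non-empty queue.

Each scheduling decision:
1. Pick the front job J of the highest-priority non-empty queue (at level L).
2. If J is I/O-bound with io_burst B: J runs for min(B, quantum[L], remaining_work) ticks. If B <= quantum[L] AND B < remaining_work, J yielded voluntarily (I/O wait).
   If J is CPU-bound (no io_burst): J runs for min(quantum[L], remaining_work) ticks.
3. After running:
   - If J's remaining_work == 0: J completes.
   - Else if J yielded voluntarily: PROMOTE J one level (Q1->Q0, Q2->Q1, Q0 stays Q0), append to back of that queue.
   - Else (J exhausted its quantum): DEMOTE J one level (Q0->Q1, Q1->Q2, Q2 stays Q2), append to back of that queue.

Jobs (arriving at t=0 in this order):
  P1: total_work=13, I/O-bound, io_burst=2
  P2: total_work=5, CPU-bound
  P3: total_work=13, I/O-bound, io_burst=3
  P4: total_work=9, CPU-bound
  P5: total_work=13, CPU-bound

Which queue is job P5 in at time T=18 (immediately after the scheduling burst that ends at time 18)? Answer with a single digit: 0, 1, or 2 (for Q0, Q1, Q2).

t=0-2: P1@Q0 runs 2, rem=11, I/O yield, promote→Q0. Q0=[P2,P3,P4,P5,P1] Q1=[] Q2=[]
t=2-4: P2@Q0 runs 2, rem=3, quantum used, demote→Q1. Q0=[P3,P4,P5,P1] Q1=[P2] Q2=[]
t=4-6: P3@Q0 runs 2, rem=11, quantum used, demote→Q1. Q0=[P4,P5,P1] Q1=[P2,P3] Q2=[]
t=6-8: P4@Q0 runs 2, rem=7, quantum used, demote→Q1. Q0=[P5,P1] Q1=[P2,P3,P4] Q2=[]
t=8-10: P5@Q0 runs 2, rem=11, quantum used, demote→Q1. Q0=[P1] Q1=[P2,P3,P4,P5] Q2=[]
t=10-12: P1@Q0 runs 2, rem=9, I/O yield, promote→Q0. Q0=[P1] Q1=[P2,P3,P4,P5] Q2=[]
t=12-14: P1@Q0 runs 2, rem=7, I/O yield, promote→Q0. Q0=[P1] Q1=[P2,P3,P4,P5] Q2=[]
t=14-16: P1@Q0 runs 2, rem=5, I/O yield, promote→Q0. Q0=[P1] Q1=[P2,P3,P4,P5] Q2=[]
t=16-18: P1@Q0 runs 2, rem=3, I/O yield, promote→Q0. Q0=[P1] Q1=[P2,P3,P4,P5] Q2=[]
t=18-20: P1@Q0 runs 2, rem=1, I/O yield, promote→Q0. Q0=[P1] Q1=[P2,P3,P4,P5] Q2=[]
t=20-21: P1@Q0 runs 1, rem=0, completes. Q0=[] Q1=[P2,P3,P4,P5] Q2=[]
t=21-24: P2@Q1 runs 3, rem=0, completes. Q0=[] Q1=[P3,P4,P5] Q2=[]
t=24-27: P3@Q1 runs 3, rem=8, I/O yield, promote→Q0. Q0=[P3] Q1=[P4,P5] Q2=[]
t=27-29: P3@Q0 runs 2, rem=6, quantum used, demote→Q1. Q0=[] Q1=[P4,P5,P3] Q2=[]
t=29-34: P4@Q1 runs 5, rem=2, quantum used, demote→Q2. Q0=[] Q1=[P5,P3] Q2=[P4]
t=34-39: P5@Q1 runs 5, rem=6, quantum used, demote→Q2. Q0=[] Q1=[P3] Q2=[P4,P5]
t=39-42: P3@Q1 runs 3, rem=3, I/O yield, promote→Q0. Q0=[P3] Q1=[] Q2=[P4,P5]
t=42-44: P3@Q0 runs 2, rem=1, quantum used, demote→Q1. Q0=[] Q1=[P3] Q2=[P4,P5]
t=44-45: P3@Q1 runs 1, rem=0, completes. Q0=[] Q1=[] Q2=[P4,P5]
t=45-47: P4@Q2 runs 2, rem=0, completes. Q0=[] Q1=[] Q2=[P5]
t=47-53: P5@Q2 runs 6, rem=0, completes. Q0=[] Q1=[] Q2=[]

Answer: 1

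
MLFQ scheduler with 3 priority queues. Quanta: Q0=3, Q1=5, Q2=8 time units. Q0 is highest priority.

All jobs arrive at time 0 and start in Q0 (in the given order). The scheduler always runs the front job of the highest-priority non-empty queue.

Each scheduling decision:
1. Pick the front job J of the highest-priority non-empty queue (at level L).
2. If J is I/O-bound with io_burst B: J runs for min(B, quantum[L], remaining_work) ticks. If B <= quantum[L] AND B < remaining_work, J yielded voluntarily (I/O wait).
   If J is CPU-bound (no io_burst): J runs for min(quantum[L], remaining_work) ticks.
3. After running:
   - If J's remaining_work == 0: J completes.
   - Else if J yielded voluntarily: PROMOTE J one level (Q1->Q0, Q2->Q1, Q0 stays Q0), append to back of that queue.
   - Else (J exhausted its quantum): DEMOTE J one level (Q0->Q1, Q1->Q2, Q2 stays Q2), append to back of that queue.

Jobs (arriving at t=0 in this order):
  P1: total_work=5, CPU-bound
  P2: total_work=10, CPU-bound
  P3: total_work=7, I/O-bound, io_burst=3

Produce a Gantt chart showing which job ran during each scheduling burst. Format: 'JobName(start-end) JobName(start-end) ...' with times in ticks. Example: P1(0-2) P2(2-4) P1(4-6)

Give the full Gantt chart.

t=0-3: P1@Q0 runs 3, rem=2, quantum used, demote→Q1. Q0=[P2,P3] Q1=[P1] Q2=[]
t=3-6: P2@Q0 runs 3, rem=7, quantum used, demote→Q1. Q0=[P3] Q1=[P1,P2] Q2=[]
t=6-9: P3@Q0 runs 3, rem=4, I/O yield, promote→Q0. Q0=[P3] Q1=[P1,P2] Q2=[]
t=9-12: P3@Q0 runs 3, rem=1, I/O yield, promote→Q0. Q0=[P3] Q1=[P1,P2] Q2=[]
t=12-13: P3@Q0 runs 1, rem=0, completes. Q0=[] Q1=[P1,P2] Q2=[]
t=13-15: P1@Q1 runs 2, rem=0, completes. Q0=[] Q1=[P2] Q2=[]
t=15-20: P2@Q1 runs 5, rem=2, quantum used, demote→Q2. Q0=[] Q1=[] Q2=[P2]
t=20-22: P2@Q2 runs 2, rem=0, completes. Q0=[] Q1=[] Q2=[]

Answer: P1(0-3) P2(3-6) P3(6-9) P3(9-12) P3(12-13) P1(13-15) P2(15-20) P2(20-22)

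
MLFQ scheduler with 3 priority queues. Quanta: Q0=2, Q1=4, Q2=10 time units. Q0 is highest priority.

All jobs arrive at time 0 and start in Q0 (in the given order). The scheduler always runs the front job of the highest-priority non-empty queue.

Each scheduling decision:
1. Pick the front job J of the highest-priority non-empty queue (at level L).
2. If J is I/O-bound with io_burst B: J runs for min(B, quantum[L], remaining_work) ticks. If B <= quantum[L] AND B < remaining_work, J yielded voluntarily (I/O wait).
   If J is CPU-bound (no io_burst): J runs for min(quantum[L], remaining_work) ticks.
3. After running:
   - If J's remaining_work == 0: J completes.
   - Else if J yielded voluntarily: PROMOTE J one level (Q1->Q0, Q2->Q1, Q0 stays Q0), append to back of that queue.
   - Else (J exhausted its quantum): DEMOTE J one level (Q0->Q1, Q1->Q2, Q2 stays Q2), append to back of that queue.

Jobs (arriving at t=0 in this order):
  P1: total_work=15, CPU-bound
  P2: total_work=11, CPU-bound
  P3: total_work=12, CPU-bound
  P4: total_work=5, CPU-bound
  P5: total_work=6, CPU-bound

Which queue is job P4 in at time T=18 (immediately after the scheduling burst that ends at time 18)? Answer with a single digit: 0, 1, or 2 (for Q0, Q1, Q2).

t=0-2: P1@Q0 runs 2, rem=13, quantum used, demote→Q1. Q0=[P2,P3,P4,P5] Q1=[P1] Q2=[]
t=2-4: P2@Q0 runs 2, rem=9, quantum used, demote→Q1. Q0=[P3,P4,P5] Q1=[P1,P2] Q2=[]
t=4-6: P3@Q0 runs 2, rem=10, quantum used, demote→Q1. Q0=[P4,P5] Q1=[P1,P2,P3] Q2=[]
t=6-8: P4@Q0 runs 2, rem=3, quantum used, demote→Q1. Q0=[P5] Q1=[P1,P2,P3,P4] Q2=[]
t=8-10: P5@Q0 runs 2, rem=4, quantum used, demote→Q1. Q0=[] Q1=[P1,P2,P3,P4,P5] Q2=[]
t=10-14: P1@Q1 runs 4, rem=9, quantum used, demote→Q2. Q0=[] Q1=[P2,P3,P4,P5] Q2=[P1]
t=14-18: P2@Q1 runs 4, rem=5, quantum used, demote→Q2. Q0=[] Q1=[P3,P4,P5] Q2=[P1,P2]
t=18-22: P3@Q1 runs 4, rem=6, quantum used, demote→Q2. Q0=[] Q1=[P4,P5] Q2=[P1,P2,P3]
t=22-25: P4@Q1 runs 3, rem=0, completes. Q0=[] Q1=[P5] Q2=[P1,P2,P3]
t=25-29: P5@Q1 runs 4, rem=0, completes. Q0=[] Q1=[] Q2=[P1,P2,P3]
t=29-38: P1@Q2 runs 9, rem=0, completes. Q0=[] Q1=[] Q2=[P2,P3]
t=38-43: P2@Q2 runs 5, rem=0, completes. Q0=[] Q1=[] Q2=[P3]
t=43-49: P3@Q2 runs 6, rem=0, completes. Q0=[] Q1=[] Q2=[]

Answer: 1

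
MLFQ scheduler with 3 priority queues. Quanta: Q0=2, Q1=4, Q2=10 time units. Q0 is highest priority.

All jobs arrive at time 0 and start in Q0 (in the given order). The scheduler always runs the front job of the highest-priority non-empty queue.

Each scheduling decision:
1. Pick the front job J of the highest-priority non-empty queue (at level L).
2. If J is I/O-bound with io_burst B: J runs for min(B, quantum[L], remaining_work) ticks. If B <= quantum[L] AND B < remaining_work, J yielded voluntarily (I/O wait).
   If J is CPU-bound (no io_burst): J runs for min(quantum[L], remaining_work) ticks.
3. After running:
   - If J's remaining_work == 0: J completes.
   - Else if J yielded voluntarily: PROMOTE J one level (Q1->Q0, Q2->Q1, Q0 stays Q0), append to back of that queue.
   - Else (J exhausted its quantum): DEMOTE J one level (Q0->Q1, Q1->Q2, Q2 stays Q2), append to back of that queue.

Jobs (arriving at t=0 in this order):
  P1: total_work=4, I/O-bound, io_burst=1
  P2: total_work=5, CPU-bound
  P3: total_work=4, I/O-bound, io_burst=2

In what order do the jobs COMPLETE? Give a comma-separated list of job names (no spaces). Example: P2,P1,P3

t=0-1: P1@Q0 runs 1, rem=3, I/O yield, promote→Q0. Q0=[P2,P3,P1] Q1=[] Q2=[]
t=1-3: P2@Q0 runs 2, rem=3, quantum used, demote→Q1. Q0=[P3,P1] Q1=[P2] Q2=[]
t=3-5: P3@Q0 runs 2, rem=2, I/O yield, promote→Q0. Q0=[P1,P3] Q1=[P2] Q2=[]
t=5-6: P1@Q0 runs 1, rem=2, I/O yield, promote→Q0. Q0=[P3,P1] Q1=[P2] Q2=[]
t=6-8: P3@Q0 runs 2, rem=0, completes. Q0=[P1] Q1=[P2] Q2=[]
t=8-9: P1@Q0 runs 1, rem=1, I/O yield, promote→Q0. Q0=[P1] Q1=[P2] Q2=[]
t=9-10: P1@Q0 runs 1, rem=0, completes. Q0=[] Q1=[P2] Q2=[]
t=10-13: P2@Q1 runs 3, rem=0, completes. Q0=[] Q1=[] Q2=[]

Answer: P3,P1,P2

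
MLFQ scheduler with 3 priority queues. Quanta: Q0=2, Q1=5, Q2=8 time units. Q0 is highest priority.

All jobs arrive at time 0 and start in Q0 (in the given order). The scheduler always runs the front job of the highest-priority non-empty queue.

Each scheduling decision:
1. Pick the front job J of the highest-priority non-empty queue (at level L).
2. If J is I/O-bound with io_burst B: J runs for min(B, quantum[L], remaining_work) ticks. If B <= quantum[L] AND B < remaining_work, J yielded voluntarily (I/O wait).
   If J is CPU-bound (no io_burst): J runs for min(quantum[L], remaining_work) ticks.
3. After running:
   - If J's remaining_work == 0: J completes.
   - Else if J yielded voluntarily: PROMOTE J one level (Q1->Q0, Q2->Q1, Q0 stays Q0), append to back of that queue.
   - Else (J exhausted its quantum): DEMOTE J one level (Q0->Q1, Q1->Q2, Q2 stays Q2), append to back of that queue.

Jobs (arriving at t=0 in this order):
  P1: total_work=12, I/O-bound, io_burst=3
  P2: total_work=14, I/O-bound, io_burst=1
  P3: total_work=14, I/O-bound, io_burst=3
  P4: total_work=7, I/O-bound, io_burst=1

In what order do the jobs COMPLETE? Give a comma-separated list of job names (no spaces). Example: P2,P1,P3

Answer: P4,P2,P1,P3

Derivation:
t=0-2: P1@Q0 runs 2, rem=10, quantum used, demote→Q1. Q0=[P2,P3,P4] Q1=[P1] Q2=[]
t=2-3: P2@Q0 runs 1, rem=13, I/O yield, promote→Q0. Q0=[P3,P4,P2] Q1=[P1] Q2=[]
t=3-5: P3@Q0 runs 2, rem=12, quantum used, demote→Q1. Q0=[P4,P2] Q1=[P1,P3] Q2=[]
t=5-6: P4@Q0 runs 1, rem=6, I/O yield, promote→Q0. Q0=[P2,P4] Q1=[P1,P3] Q2=[]
t=6-7: P2@Q0 runs 1, rem=12, I/O yield, promote→Q0. Q0=[P4,P2] Q1=[P1,P3] Q2=[]
t=7-8: P4@Q0 runs 1, rem=5, I/O yield, promote→Q0. Q0=[P2,P4] Q1=[P1,P3] Q2=[]
t=8-9: P2@Q0 runs 1, rem=11, I/O yield, promote→Q0. Q0=[P4,P2] Q1=[P1,P3] Q2=[]
t=9-10: P4@Q0 runs 1, rem=4, I/O yield, promote→Q0. Q0=[P2,P4] Q1=[P1,P3] Q2=[]
t=10-11: P2@Q0 runs 1, rem=10, I/O yield, promote→Q0. Q0=[P4,P2] Q1=[P1,P3] Q2=[]
t=11-12: P4@Q0 runs 1, rem=3, I/O yield, promote→Q0. Q0=[P2,P4] Q1=[P1,P3] Q2=[]
t=12-13: P2@Q0 runs 1, rem=9, I/O yield, promote→Q0. Q0=[P4,P2] Q1=[P1,P3] Q2=[]
t=13-14: P4@Q0 runs 1, rem=2, I/O yield, promote→Q0. Q0=[P2,P4] Q1=[P1,P3] Q2=[]
t=14-15: P2@Q0 runs 1, rem=8, I/O yield, promote→Q0. Q0=[P4,P2] Q1=[P1,P3] Q2=[]
t=15-16: P4@Q0 runs 1, rem=1, I/O yield, promote→Q0. Q0=[P2,P4] Q1=[P1,P3] Q2=[]
t=16-17: P2@Q0 runs 1, rem=7, I/O yield, promote→Q0. Q0=[P4,P2] Q1=[P1,P3] Q2=[]
t=17-18: P4@Q0 runs 1, rem=0, completes. Q0=[P2] Q1=[P1,P3] Q2=[]
t=18-19: P2@Q0 runs 1, rem=6, I/O yield, promote→Q0. Q0=[P2] Q1=[P1,P3] Q2=[]
t=19-20: P2@Q0 runs 1, rem=5, I/O yield, promote→Q0. Q0=[P2] Q1=[P1,P3] Q2=[]
t=20-21: P2@Q0 runs 1, rem=4, I/O yield, promote→Q0. Q0=[P2] Q1=[P1,P3] Q2=[]
t=21-22: P2@Q0 runs 1, rem=3, I/O yield, promote→Q0. Q0=[P2] Q1=[P1,P3] Q2=[]
t=22-23: P2@Q0 runs 1, rem=2, I/O yield, promote→Q0. Q0=[P2] Q1=[P1,P3] Q2=[]
t=23-24: P2@Q0 runs 1, rem=1, I/O yield, promote→Q0. Q0=[P2] Q1=[P1,P3] Q2=[]
t=24-25: P2@Q0 runs 1, rem=0, completes. Q0=[] Q1=[P1,P3] Q2=[]
t=25-28: P1@Q1 runs 3, rem=7, I/O yield, promote→Q0. Q0=[P1] Q1=[P3] Q2=[]
t=28-30: P1@Q0 runs 2, rem=5, quantum used, demote→Q1. Q0=[] Q1=[P3,P1] Q2=[]
t=30-33: P3@Q1 runs 3, rem=9, I/O yield, promote→Q0. Q0=[P3] Q1=[P1] Q2=[]
t=33-35: P3@Q0 runs 2, rem=7, quantum used, demote→Q1. Q0=[] Q1=[P1,P3] Q2=[]
t=35-38: P1@Q1 runs 3, rem=2, I/O yield, promote→Q0. Q0=[P1] Q1=[P3] Q2=[]
t=38-40: P1@Q0 runs 2, rem=0, completes. Q0=[] Q1=[P3] Q2=[]
t=40-43: P3@Q1 runs 3, rem=4, I/O yield, promote→Q0. Q0=[P3] Q1=[] Q2=[]
t=43-45: P3@Q0 runs 2, rem=2, quantum used, demote→Q1. Q0=[] Q1=[P3] Q2=[]
t=45-47: P3@Q1 runs 2, rem=0, completes. Q0=[] Q1=[] Q2=[]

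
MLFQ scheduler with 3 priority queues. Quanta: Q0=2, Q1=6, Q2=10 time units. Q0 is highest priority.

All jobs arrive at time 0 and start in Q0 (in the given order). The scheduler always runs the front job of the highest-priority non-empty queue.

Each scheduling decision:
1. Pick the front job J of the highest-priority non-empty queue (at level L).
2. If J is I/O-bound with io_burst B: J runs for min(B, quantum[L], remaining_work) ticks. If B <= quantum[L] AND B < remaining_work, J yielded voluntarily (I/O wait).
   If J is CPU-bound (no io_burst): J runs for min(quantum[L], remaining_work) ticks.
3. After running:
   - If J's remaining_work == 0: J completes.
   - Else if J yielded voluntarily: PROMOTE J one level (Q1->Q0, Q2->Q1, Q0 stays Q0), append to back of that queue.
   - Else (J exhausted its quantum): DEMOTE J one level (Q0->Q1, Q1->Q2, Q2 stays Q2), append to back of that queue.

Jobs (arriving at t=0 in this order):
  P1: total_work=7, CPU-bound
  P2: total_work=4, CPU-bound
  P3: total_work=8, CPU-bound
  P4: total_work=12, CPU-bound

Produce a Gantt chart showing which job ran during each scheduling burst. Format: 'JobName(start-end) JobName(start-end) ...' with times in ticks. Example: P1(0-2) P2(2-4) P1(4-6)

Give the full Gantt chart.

t=0-2: P1@Q0 runs 2, rem=5, quantum used, demote→Q1. Q0=[P2,P3,P4] Q1=[P1] Q2=[]
t=2-4: P2@Q0 runs 2, rem=2, quantum used, demote→Q1. Q0=[P3,P4] Q1=[P1,P2] Q2=[]
t=4-6: P3@Q0 runs 2, rem=6, quantum used, demote→Q1. Q0=[P4] Q1=[P1,P2,P3] Q2=[]
t=6-8: P4@Q0 runs 2, rem=10, quantum used, demote→Q1. Q0=[] Q1=[P1,P2,P3,P4] Q2=[]
t=8-13: P1@Q1 runs 5, rem=0, completes. Q0=[] Q1=[P2,P3,P4] Q2=[]
t=13-15: P2@Q1 runs 2, rem=0, completes. Q0=[] Q1=[P3,P4] Q2=[]
t=15-21: P3@Q1 runs 6, rem=0, completes. Q0=[] Q1=[P4] Q2=[]
t=21-27: P4@Q1 runs 6, rem=4, quantum used, demote→Q2. Q0=[] Q1=[] Q2=[P4]
t=27-31: P4@Q2 runs 4, rem=0, completes. Q0=[] Q1=[] Q2=[]

Answer: P1(0-2) P2(2-4) P3(4-6) P4(6-8) P1(8-13) P2(13-15) P3(15-21) P4(21-27) P4(27-31)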